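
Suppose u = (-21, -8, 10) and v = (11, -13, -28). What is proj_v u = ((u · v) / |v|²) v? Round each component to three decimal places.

u · v = (-21)·11 + (-8)·(-13) + 10·(-28) = -231 + 104 - 280 = -407
|v|² = 121 + 169 + 784 = 1074
proj_v u = (-407/1074) · (11, -13, -28) ≈ (-4.169, 4.926, 10.611)

(-4.169, 4.926, 10.611)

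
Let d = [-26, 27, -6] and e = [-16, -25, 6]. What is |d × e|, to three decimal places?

i: 27·6 - (-6)·(-25) = 162 - 150 = 12
j: (-6)·(-16) - (-26)·6 = 96 - (-156) = 252
k: (-26)·(-25) - 27·(-16) = 650 - (-432) = 1082
d × e = (12, 252, 1082)
|d × e| = √(12² + 252² + 1082²) = √1234372 ≈ 1111.0230

1111.023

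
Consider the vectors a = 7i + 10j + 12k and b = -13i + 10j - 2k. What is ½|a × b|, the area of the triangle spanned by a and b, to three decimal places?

141.213

i: 10·(-2) - 12·10 = -20 - 120 = -140
j: 12·(-13) - 7·(-2) = -156 - (-14) = -142
k: 7·10 - 10·(-13) = 70 - (-130) = 200
a × b = (-140, -142, 200)
|a × b| = √((-140)² + (-142)² + 200²) = √79764 ≈ 282.4252
area = ½ · 282.4252 ≈ 141.213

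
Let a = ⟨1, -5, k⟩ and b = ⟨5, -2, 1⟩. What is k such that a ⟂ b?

-15

a · b = 1·5 + (-5)·(-2) + k·1 = 15 + 1k
Set equal to 0: 1k = -15, so k = -15.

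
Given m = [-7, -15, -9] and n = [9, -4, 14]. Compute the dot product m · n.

-129

m · n = (-7)·9 + (-15)·(-4) + (-9)·14 = -63 + 60 - 126 = -129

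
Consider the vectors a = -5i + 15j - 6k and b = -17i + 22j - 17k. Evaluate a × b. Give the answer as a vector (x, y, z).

i: 15·(-17) - (-6)·22 = -255 - (-132) = -123
j: (-6)·(-17) - (-5)·(-17) = 102 - 85 = 17
k: (-5)·22 - 15·(-17) = -110 - (-255) = 145
a × b = (-123, 17, 145)

(-123, 17, 145)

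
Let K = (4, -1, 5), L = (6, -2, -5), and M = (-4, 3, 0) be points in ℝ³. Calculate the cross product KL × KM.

KL = (2, -1, -10)
KM = (-8, 4, -5)
i: (-1)·(-5) - (-10)·4 = 5 - (-40) = 45
j: (-10)·(-8) - 2·(-5) = 80 - (-10) = 90
k: 2·4 - (-1)·(-8) = 8 - 8 = 0
KL × KM = (45, 90, 0)

(45, 90, 0)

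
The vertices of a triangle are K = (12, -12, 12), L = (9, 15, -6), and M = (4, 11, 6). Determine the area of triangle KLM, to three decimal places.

158.894

KL = (-3, 27, -18),  KM = (-8, 23, -6)
i: 27·(-6) - (-18)·23 = -162 - (-414) = 252
j: (-18)·(-8) - (-3)·(-6) = 144 - 18 = 126
k: (-3)·23 - 27·(-8) = -69 - (-216) = 147
KL × KM = (252, 126, 147)
|KL × KM| = √100989 ≈ 317.7877
area = ½ · 317.7877 ≈ 158.894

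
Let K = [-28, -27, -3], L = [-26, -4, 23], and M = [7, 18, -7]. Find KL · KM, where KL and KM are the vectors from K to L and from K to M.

KL = L − K = (2, 23, 26)
KM = M − K = (35, 45, -4)
KL · KM = 2·35 + 23·45 + 26·(-4) = 70 + 1035 - 104 = 1001

1001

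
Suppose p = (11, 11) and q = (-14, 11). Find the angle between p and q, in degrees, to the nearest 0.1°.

p · q = 11·(-14) + 11·11 = -154 + 121 = -33
|p|² = 121 + 121 = 242,  |p| = √242 ≈ 15.556349
|q|² = 196 + 121 = 317,  |q| = √317 ≈ 17.804494
cos θ = -33 / (15.556349 · 17.804494) ≈ -0.11915
θ = arccos(-0.11915) ≈ 96.8°

96.8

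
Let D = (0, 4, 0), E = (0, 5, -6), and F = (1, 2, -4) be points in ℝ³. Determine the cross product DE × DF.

(-16, -6, -1)

DE = (0, 1, -6)
DF = (1, -2, -4)
i: 1·(-4) - (-6)·(-2) = -4 - 12 = -16
j: (-6)·1 - 0·(-4) = -6 - 0 = -6
k: 0·(-2) - 1·1 = 0 - 1 = -1
DE × DF = (-16, -6, -1)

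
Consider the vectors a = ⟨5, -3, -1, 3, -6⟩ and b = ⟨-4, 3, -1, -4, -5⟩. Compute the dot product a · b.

-10

a · b = 5·(-4) + (-3)·3 + (-1)·(-1) + 3·(-4) + (-6)·(-5) = -20 - 9 + 1 - 12 + 30 = -10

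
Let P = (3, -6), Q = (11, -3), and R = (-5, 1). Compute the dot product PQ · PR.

PQ = Q − P = (8, 3)
PR = R − P = (-8, 7)
PQ · PR = 8·(-8) + 3·7 = -64 + 21 = -43

-43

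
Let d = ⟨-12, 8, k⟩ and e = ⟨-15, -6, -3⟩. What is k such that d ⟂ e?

44

d · e = (-12)·(-15) + 8·(-6) + k·(-3) = 132 - 3k
Set equal to 0: -3k = -132, so k = 44.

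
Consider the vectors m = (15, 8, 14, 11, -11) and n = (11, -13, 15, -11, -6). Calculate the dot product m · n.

m · n = 15·11 + 8·(-13) + 14·15 + 11·(-11) + (-11)·(-6) = 165 - 104 + 210 - 121 + 66 = 216

216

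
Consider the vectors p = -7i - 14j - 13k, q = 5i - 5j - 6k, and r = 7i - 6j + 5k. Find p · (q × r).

1300

q × r:
i: (-5)·5 - (-6)·(-6) = -25 - 36 = -61
j: (-6)·7 - 5·5 = -42 - 25 = -67
k: 5·(-6) - (-5)·7 = -30 - (-35) = 5
q × r = (-61, -67, 5)
p · (q × r) = (-7)·(-61) + (-14)·(-67) + (-13)·5 = 427 + 938 - 65 = 1300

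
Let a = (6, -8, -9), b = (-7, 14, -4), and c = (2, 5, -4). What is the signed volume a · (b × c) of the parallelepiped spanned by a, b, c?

639

b × c:
i: 14·(-4) - (-4)·5 = -56 - (-20) = -36
j: (-4)·2 - (-7)·(-4) = -8 - 28 = -36
k: (-7)·5 - 14·2 = -35 - 28 = -63
b × c = (-36, -36, -63)
a · (b × c) = 6·(-36) + (-8)·(-36) + (-9)·(-63) = -216 + 288 + 567 = 639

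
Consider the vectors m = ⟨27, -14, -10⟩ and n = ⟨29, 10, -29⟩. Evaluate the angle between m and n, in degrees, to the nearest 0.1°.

m · n = 27·29 + (-14)·10 + (-10)·(-29) = 783 - 140 + 290 = 933
|m|² = 729 + 196 + 100 = 1025,  |m| = √1025 ≈ 32.015621
|n|² = 841 + 100 + 841 = 1782,  |n| = √1782 ≈ 42.213742
cos θ = 933 / (32.015621 · 42.213742) ≈ 0.69034
θ = arccos(0.69034) ≈ 46.3°

46.3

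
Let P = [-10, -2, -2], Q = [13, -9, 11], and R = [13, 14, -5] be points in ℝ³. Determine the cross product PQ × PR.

PQ = (23, -7, 13)
PR = (23, 16, -3)
i: (-7)·(-3) - 13·16 = 21 - 208 = -187
j: 13·23 - 23·(-3) = 299 - (-69) = 368
k: 23·16 - (-7)·23 = 368 - (-161) = 529
PQ × PR = (-187, 368, 529)

(-187, 368, 529)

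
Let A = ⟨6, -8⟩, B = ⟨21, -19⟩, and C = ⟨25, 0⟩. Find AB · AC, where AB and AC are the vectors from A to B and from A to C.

197

AB = B − A = (15, -11)
AC = C − A = (19, 8)
AB · AC = 15·19 + (-11)·8 = 285 - 88 = 197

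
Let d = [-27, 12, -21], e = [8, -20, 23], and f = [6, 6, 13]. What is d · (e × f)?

e × f:
i: (-20)·13 - 23·6 = -260 - 138 = -398
j: 23·6 - 8·13 = 138 - 104 = 34
k: 8·6 - (-20)·6 = 48 - (-120) = 168
e × f = (-398, 34, 168)
d · (e × f) = (-27)·(-398) + 12·34 + (-21)·168 = 10746 + 408 - 3528 = 7626

7626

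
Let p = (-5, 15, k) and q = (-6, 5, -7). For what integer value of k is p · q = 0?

p · q = (-5)·(-6) + 15·5 + k·(-7) = 105 - 7k
Set equal to 0: -7k = -105, so k = 15.

15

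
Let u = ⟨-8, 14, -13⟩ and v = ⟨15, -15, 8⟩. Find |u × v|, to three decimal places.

179.304

i: 14·8 - (-13)·(-15) = 112 - 195 = -83
j: (-13)·15 - (-8)·8 = -195 - (-64) = -131
k: (-8)·(-15) - 14·15 = 120 - 210 = -90
u × v = (-83, -131, -90)
|u × v| = √((-83)² + (-131)² + (-90)²) = √32150 ≈ 179.3042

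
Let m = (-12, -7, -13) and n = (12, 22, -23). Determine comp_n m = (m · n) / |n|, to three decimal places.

m · n = (-12)·12 + (-7)·22 + (-13)·(-23) = -144 - 154 + 299 = 1
|n| = √(144 + 484 + 529) = √1157 ≈ 34.0147
comp_n m = 1 / √1157 ≈ 0.029

0.029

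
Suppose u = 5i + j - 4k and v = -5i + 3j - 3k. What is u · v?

-10

u · v = 5·(-5) + 1·3 + (-4)·(-3) = -25 + 3 + 12 = -10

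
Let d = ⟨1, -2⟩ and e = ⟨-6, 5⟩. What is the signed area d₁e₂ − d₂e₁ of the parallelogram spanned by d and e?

1·5 - (-2)·(-6) = 5 - 12 = -7

-7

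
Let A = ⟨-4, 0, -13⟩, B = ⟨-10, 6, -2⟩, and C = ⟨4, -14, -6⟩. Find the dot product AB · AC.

-55

AB = B − A = (-6, 6, 11)
AC = C − A = (8, -14, 7)
AB · AC = (-6)·8 + 6·(-14) + 11·7 = -48 - 84 + 77 = -55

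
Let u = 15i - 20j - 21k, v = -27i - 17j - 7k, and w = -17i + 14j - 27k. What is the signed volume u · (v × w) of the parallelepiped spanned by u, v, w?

v × w:
i: (-17)·(-27) - (-7)·14 = 459 - (-98) = 557
j: (-7)·(-17) - (-27)·(-27) = 119 - 729 = -610
k: (-27)·14 - (-17)·(-17) = -378 - 289 = -667
v × w = (557, -610, -667)
u · (v × w) = 15·557 + (-20)·(-610) + (-21)·(-667) = 8355 + 12200 + 14007 = 34562

34562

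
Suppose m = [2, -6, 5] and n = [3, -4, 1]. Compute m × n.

(14, 13, 10)

i: (-6)·1 - 5·(-4) = -6 - (-20) = 14
j: 5·3 - 2·1 = 15 - 2 = 13
k: 2·(-4) - (-6)·3 = -8 - (-18) = 10
m × n = (14, 13, 10)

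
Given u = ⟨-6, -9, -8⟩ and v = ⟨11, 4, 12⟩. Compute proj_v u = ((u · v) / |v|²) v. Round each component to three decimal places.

(-7.751, -2.819, -8.456)

u · v = (-6)·11 + (-9)·4 + (-8)·12 = -66 - 36 - 96 = -198
|v|² = 121 + 16 + 144 = 281
proj_v u = (-198/281) · (11, 4, 12) ≈ (-7.751, -2.819, -8.456)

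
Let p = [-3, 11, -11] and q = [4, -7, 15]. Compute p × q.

i: 11·15 - (-11)·(-7) = 165 - 77 = 88
j: (-11)·4 - (-3)·15 = -44 - (-45) = 1
k: (-3)·(-7) - 11·4 = 21 - 44 = -23
p × q = (88, 1, -23)

(88, 1, -23)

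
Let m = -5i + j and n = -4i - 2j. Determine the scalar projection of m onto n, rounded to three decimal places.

m · n = (-5)·(-4) + 1·(-2) = 20 - 2 = 18
|n| = √(16 + 4) = √20 ≈ 4.4721
comp_n m = 18 / √20 ≈ 4.025

4.025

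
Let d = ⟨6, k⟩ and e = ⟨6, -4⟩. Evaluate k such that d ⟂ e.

9

d · e = 6·6 + k·(-4) = 36 - 4k
Set equal to 0: -4k = -36, so k = 9.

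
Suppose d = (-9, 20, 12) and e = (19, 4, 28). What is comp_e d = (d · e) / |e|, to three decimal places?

7.190

d · e = (-9)·19 + 20·4 + 12·28 = -171 + 80 + 336 = 245
|e| = √(361 + 16 + 784) = √1161 ≈ 34.0735
comp_e d = 245 / √1161 ≈ 7.190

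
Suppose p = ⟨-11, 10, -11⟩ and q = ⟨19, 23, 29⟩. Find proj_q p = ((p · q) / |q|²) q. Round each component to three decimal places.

(-3.271, -3.960, -4.992)

p · q = (-11)·19 + 10·23 + (-11)·29 = -209 + 230 - 319 = -298
|q|² = 361 + 529 + 841 = 1731
proj_q p = (-298/1731) · (19, 23, 29) ≈ (-3.271, -3.960, -4.992)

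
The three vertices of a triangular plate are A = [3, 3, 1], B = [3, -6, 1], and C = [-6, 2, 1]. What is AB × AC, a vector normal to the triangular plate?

AB = (0, -9, 0)
AC = (-9, -1, 0)
i: (-9)·0 - 0·(-1) = 0 - 0 = 0
j: 0·(-9) - 0·0 = 0 - 0 = 0
k: 0·(-1) - (-9)·(-9) = 0 - 81 = -81
AB × AC = (0, 0, -81)

(0, 0, -81)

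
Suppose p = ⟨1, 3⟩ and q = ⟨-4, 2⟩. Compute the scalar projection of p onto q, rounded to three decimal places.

0.447

p · q = 1·(-4) + 3·2 = -4 + 6 = 2
|q| = √(16 + 4) = √20 ≈ 4.4721
comp_q p = 2 / √20 ≈ 0.447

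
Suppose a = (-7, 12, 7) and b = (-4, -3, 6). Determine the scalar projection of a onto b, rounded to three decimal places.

4.353

a · b = (-7)·(-4) + 12·(-3) + 7·6 = 28 - 36 + 42 = 34
|b| = √(16 + 9 + 36) = √61 ≈ 7.8102
comp_b a = 34 / √61 ≈ 4.353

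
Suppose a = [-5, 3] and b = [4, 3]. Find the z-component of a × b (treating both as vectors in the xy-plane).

(-5)·3 - 3·4 = -15 - 12 = -27

-27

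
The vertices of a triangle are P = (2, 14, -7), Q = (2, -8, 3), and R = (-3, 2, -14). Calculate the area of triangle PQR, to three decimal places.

PQ = (0, -22, 10),  PR = (-5, -12, -7)
i: (-22)·(-7) - 10·(-12) = 154 - (-120) = 274
j: 10·(-5) - 0·(-7) = -50 - 0 = -50
k: 0·(-12) - (-22)·(-5) = 0 - 110 = -110
PQ × PR = (274, -50, -110)
|PQ × PR| = √89676 ≈ 299.4595
area = ½ · 299.4595 ≈ 149.730

149.730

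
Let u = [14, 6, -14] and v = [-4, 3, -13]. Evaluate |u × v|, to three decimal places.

249.592

i: 6·(-13) - (-14)·3 = -78 - (-42) = -36
j: (-14)·(-4) - 14·(-13) = 56 - (-182) = 238
k: 14·3 - 6·(-4) = 42 - (-24) = 66
u × v = (-36, 238, 66)
|u × v| = √((-36)² + 238² + 66²) = √62296 ≈ 249.5917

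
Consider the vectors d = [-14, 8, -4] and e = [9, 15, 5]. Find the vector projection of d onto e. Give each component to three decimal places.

(-0.707, -1.178, -0.393)

d · e = (-14)·9 + 8·15 + (-4)·5 = -126 + 120 - 20 = -26
|e|² = 81 + 225 + 25 = 331
proj_e d = (-26/331) · (9, 15, 5) ≈ (-0.707, -1.178, -0.393)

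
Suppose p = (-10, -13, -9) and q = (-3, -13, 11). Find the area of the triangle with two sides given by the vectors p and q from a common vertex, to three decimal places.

i: (-13)·11 - (-9)·(-13) = -143 - 117 = -260
j: (-9)·(-3) - (-10)·11 = 27 - (-110) = 137
k: (-10)·(-13) - (-13)·(-3) = 130 - 39 = 91
p × q = (-260, 137, 91)
|p × q| = √((-260)² + 137² + 91²) = √94650 ≈ 307.6524
area = ½ · 307.6524 ≈ 153.826

153.826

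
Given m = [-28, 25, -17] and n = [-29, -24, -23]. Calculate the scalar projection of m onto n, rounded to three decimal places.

m · n = (-28)·(-29) + 25·(-24) + (-17)·(-23) = 812 - 600 + 391 = 603
|n| = √(841 + 576 + 529) = √1946 ≈ 44.1135
comp_n m = 603 / √1946 ≈ 13.669

13.669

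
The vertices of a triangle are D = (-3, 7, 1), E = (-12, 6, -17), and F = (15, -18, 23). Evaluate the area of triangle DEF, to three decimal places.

DE = (-9, -1, -18),  DF = (18, -25, 22)
i: (-1)·22 - (-18)·(-25) = -22 - 450 = -472
j: (-18)·18 - (-9)·22 = -324 - (-198) = -126
k: (-9)·(-25) - (-1)·18 = 225 - (-18) = 243
DE × DF = (-472, -126, 243)
|DE × DF| = √297709 ≈ 545.6272
area = ½ · 545.6272 ≈ 272.814

272.814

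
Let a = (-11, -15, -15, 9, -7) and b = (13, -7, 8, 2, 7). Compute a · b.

a · b = (-11)·13 + (-15)·(-7) + (-15)·8 + 9·2 + (-7)·7 = -143 + 105 - 120 + 18 - 49 = -189

-189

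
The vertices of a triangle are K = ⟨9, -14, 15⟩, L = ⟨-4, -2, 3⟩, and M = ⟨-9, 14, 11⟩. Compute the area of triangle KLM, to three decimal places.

181.483

KL = (-13, 12, -12),  KM = (-18, 28, -4)
i: 12·(-4) - (-12)·28 = -48 - (-336) = 288
j: (-12)·(-18) - (-13)·(-4) = 216 - 52 = 164
k: (-13)·28 - 12·(-18) = -364 - (-216) = -148
KL × KM = (288, 164, -148)
|KL × KM| = √131744 ≈ 362.9656
area = ½ · 362.9656 ≈ 181.483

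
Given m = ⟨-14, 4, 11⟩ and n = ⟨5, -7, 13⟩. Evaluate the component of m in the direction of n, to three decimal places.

2.887

m · n = (-14)·5 + 4·(-7) + 11·13 = -70 - 28 + 143 = 45
|n| = √(25 + 49 + 169) = √243 ≈ 15.5885
comp_n m = 45 / √243 ≈ 2.887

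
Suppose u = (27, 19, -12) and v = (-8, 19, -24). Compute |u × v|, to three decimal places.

i: 19·(-24) - (-12)·19 = -456 - (-228) = -228
j: (-12)·(-8) - 27·(-24) = 96 - (-648) = 744
k: 27·19 - 19·(-8) = 513 - (-152) = 665
u × v = (-228, 744, 665)
|u × v| = √((-228)² + 744² + 665²) = √1047745 ≈ 1023.5942

1023.594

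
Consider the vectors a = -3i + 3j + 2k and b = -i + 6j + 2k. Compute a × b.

(-6, 4, -15)

i: 3·2 - 2·6 = 6 - 12 = -6
j: 2·(-1) - (-3)·2 = -2 - (-6) = 4
k: (-3)·6 - 3·(-1) = -18 - (-3) = -15
a × b = (-6, 4, -15)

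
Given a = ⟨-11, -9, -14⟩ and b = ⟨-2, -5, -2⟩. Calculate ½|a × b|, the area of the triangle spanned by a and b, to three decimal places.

32.051

i: (-9)·(-2) - (-14)·(-5) = 18 - 70 = -52
j: (-14)·(-2) - (-11)·(-2) = 28 - 22 = 6
k: (-11)·(-5) - (-9)·(-2) = 55 - 18 = 37
a × b = (-52, 6, 37)
|a × b| = √((-52)² + 6² + 37²) = √4109 ≈ 64.1015
area = ½ · 64.1015 ≈ 32.051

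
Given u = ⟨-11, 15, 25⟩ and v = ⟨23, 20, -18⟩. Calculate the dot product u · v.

-403

u · v = (-11)·23 + 15·20 + 25·(-18) = -253 + 300 - 450 = -403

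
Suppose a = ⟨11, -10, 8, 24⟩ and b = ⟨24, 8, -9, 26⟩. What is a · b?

a · b = 11·24 + (-10)·8 + 8·(-9) + 24·26 = 264 - 80 - 72 + 624 = 736

736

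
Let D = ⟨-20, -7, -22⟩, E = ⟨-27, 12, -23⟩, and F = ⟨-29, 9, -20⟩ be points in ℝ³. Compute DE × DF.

DE = (-7, 19, -1)
DF = (-9, 16, 2)
i: 19·2 - (-1)·16 = 38 - (-16) = 54
j: (-1)·(-9) - (-7)·2 = 9 - (-14) = 23
k: (-7)·16 - 19·(-9) = -112 - (-171) = 59
DE × DF = (54, 23, 59)

(54, 23, 59)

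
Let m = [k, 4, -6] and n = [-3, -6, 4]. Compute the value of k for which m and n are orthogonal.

-16

m · n = k·(-3) + 4·(-6) + (-6)·4 = -48 - 3k
Set equal to 0: -3k = 48, so k = -16.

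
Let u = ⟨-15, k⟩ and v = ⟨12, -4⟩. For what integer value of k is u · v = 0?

u · v = (-15)·12 + k·(-4) = -180 - 4k
Set equal to 0: -4k = 180, so k = -45.

-45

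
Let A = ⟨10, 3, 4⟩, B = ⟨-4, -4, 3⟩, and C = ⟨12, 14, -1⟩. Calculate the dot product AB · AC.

-100

AB = B − A = (-14, -7, -1)
AC = C − A = (2, 11, -5)
AB · AC = (-14)·2 + (-7)·11 + (-1)·(-5) = -28 - 77 + 5 = -100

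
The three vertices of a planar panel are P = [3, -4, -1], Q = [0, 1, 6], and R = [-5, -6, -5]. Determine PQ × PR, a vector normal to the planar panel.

(-6, -68, 46)

PQ = (-3, 5, 7)
PR = (-8, -2, -4)
i: 5·(-4) - 7·(-2) = -20 - (-14) = -6
j: 7·(-8) - (-3)·(-4) = -56 - 12 = -68
k: (-3)·(-2) - 5·(-8) = 6 - (-40) = 46
PQ × PR = (-6, -68, 46)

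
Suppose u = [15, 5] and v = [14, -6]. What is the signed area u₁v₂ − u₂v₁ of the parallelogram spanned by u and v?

15·(-6) - 5·14 = -90 - 70 = -160

-160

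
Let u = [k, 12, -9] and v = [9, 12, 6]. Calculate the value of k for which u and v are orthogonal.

u · v = k·9 + 12·12 + (-9)·6 = 90 + 9k
Set equal to 0: 9k = -90, so k = -10.

-10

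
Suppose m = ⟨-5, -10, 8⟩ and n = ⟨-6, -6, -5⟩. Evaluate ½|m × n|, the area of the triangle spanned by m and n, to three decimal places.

62.915

i: (-10)·(-5) - 8·(-6) = 50 - (-48) = 98
j: 8·(-6) - (-5)·(-5) = -48 - 25 = -73
k: (-5)·(-6) - (-10)·(-6) = 30 - 60 = -30
m × n = (98, -73, -30)
|m × n| = √(98² + (-73)² + (-30)²) = √15833 ≈ 125.8292
area = ½ · 125.8292 ≈ 62.915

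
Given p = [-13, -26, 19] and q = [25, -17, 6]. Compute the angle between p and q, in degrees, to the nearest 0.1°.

77.5

p · q = (-13)·25 + (-26)·(-17) + 19·6 = -325 + 442 + 114 = 231
|p|² = 169 + 676 + 361 = 1206,  |p| = √1206 ≈ 34.727511
|q|² = 625 + 289 + 36 = 950,  |q| = √950 ≈ 30.822070
cos θ = 231 / (34.727511 · 30.822070) ≈ 0.21581
θ = arccos(0.21581) ≈ 77.5°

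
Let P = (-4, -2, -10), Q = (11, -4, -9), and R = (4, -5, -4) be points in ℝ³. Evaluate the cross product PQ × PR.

PQ = (15, -2, 1)
PR = (8, -3, 6)
i: (-2)·6 - 1·(-3) = -12 - (-3) = -9
j: 1·8 - 15·6 = 8 - 90 = -82
k: 15·(-3) - (-2)·8 = -45 - (-16) = -29
PQ × PR = (-9, -82, -29)

(-9, -82, -29)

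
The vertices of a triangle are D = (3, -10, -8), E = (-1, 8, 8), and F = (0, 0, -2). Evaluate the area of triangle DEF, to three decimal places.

29.479

DE = (-4, 18, 16),  DF = (-3, 10, 6)
i: 18·6 - 16·10 = 108 - 160 = -52
j: 16·(-3) - (-4)·6 = -48 - (-24) = -24
k: (-4)·10 - 18·(-3) = -40 - (-54) = 14
DE × DF = (-52, -24, 14)
|DE × DF| = √3476 ≈ 58.9576
area = ½ · 58.9576 ≈ 29.479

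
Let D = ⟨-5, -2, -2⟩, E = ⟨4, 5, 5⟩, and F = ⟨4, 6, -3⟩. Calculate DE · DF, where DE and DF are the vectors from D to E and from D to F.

130

DE = E − D = (9, 7, 7)
DF = F − D = (9, 8, -1)
DE · DF = 9·9 + 7·8 + 7·(-1) = 81 + 56 - 7 = 130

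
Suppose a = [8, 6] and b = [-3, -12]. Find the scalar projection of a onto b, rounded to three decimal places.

a · b = 8·(-3) + 6·(-12) = -24 - 72 = -96
|b| = √(9 + 144) = √153 ≈ 12.3693
comp_b a = -96 / √153 ≈ -7.761

-7.761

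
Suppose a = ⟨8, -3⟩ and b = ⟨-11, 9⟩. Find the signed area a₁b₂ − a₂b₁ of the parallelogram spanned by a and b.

8·9 - (-3)·(-11) = 72 - 33 = 39

39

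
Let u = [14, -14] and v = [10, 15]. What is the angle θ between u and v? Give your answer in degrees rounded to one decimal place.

101.3

u · v = 14·10 + (-14)·15 = 140 - 210 = -70
|u|² = 196 + 196 = 392,  |u| = √392 ≈ 19.798990
|v|² = 100 + 225 = 325,  |v| = √325 ≈ 18.027756
cos θ = -70 / (19.798990 · 18.027756) ≈ -0.19612
θ = arccos(-0.19612) ≈ 101.3°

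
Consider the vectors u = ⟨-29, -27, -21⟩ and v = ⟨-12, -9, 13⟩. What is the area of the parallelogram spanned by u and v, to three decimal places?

i: (-27)·13 - (-21)·(-9) = -351 - 189 = -540
j: (-21)·(-12) - (-29)·13 = 252 - (-377) = 629
k: (-29)·(-9) - (-27)·(-12) = 261 - 324 = -63
u × v = (-540, 629, -63)
|u × v| = √((-540)² + 629² + (-63)²) = √691210 ≈ 831.3904

831.390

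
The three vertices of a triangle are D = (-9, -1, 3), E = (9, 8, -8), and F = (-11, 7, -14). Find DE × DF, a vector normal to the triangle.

DE = (18, 9, -11)
DF = (-2, 8, -17)
i: 9·(-17) - (-11)·8 = -153 - (-88) = -65
j: (-11)·(-2) - 18·(-17) = 22 - (-306) = 328
k: 18·8 - 9·(-2) = 144 - (-18) = 162
DE × DF = (-65, 328, 162)

(-65, 328, 162)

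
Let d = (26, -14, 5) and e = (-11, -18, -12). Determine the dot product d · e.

-94

d · e = 26·(-11) + (-14)·(-18) + 5·(-12) = -286 + 252 - 60 = -94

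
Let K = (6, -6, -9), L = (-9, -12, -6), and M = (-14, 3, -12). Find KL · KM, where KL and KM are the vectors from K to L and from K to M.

237

KL = L − K = (-15, -6, 3)
KM = M − K = (-20, 9, -3)
KL · KM = (-15)·(-20) + (-6)·9 + 3·(-3) = 300 - 54 - 9 = 237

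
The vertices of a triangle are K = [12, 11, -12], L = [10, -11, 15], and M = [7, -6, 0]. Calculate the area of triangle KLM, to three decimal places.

KL = (-2, -22, 27),  KM = (-5, -17, 12)
i: (-22)·12 - 27·(-17) = -264 - (-459) = 195
j: 27·(-5) - (-2)·12 = -135 - (-24) = -111
k: (-2)·(-17) - (-22)·(-5) = 34 - 110 = -76
KL × KM = (195, -111, -76)
|KL × KM| = √56122 ≈ 236.9008
area = ½ · 236.9008 ≈ 118.450

118.450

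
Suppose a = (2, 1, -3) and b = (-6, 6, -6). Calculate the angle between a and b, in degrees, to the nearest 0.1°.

72.0

a · b = 2·(-6) + 1·6 + (-3)·(-6) = -12 + 6 + 18 = 12
|a|² = 4 + 1 + 9 = 14,  |a| = √14 ≈ 3.741657
|b|² = 36 + 36 + 36 = 108,  |b| = √108 ≈ 10.392305
cos θ = 12 / (3.741657 · 10.392305) ≈ 0.30861
θ = arccos(0.30861) ≈ 72.0°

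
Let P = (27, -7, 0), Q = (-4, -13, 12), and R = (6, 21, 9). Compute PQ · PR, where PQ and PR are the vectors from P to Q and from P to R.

591

PQ = Q − P = (-31, -6, 12)
PR = R − P = (-21, 28, 9)
PQ · PR = (-31)·(-21) + (-6)·28 + 12·9 = 651 - 168 + 108 = 591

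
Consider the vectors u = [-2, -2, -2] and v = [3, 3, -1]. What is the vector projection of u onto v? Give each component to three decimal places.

(-1.579, -1.579, 0.526)

u · v = (-2)·3 + (-2)·3 + (-2)·(-1) = -6 - 6 + 2 = -10
|v|² = 9 + 9 + 1 = 19
proj_v u = (-10/19) · (3, 3, -1) ≈ (-1.579, -1.579, 0.526)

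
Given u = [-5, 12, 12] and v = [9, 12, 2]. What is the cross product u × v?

(-120, 118, -168)

i: 12·2 - 12·12 = 24 - 144 = -120
j: 12·9 - (-5)·2 = 108 - (-10) = 118
k: (-5)·12 - 12·9 = -60 - 108 = -168
u × v = (-120, 118, -168)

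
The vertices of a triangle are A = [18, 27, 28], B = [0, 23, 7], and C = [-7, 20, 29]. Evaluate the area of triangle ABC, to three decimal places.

AB = (-18, -4, -21),  AC = (-25, -7, 1)
i: (-4)·1 - (-21)·(-7) = -4 - 147 = -151
j: (-21)·(-25) - (-18)·1 = 525 - (-18) = 543
k: (-18)·(-7) - (-4)·(-25) = 126 - 100 = 26
AB × AC = (-151, 543, 26)
|AB × AC| = √318326 ≈ 564.2039
area = ½ · 564.2039 ≈ 282.102

282.102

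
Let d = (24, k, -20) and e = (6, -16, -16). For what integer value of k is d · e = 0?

29

d · e = 24·6 + k·(-16) + (-20)·(-16) = 464 - 16k
Set equal to 0: -16k = -464, so k = 29.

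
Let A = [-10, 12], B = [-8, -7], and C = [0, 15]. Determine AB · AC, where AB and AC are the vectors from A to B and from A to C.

AB = B − A = (2, -19)
AC = C − A = (10, 3)
AB · AC = 2·10 + (-19)·3 = 20 - 57 = -37

-37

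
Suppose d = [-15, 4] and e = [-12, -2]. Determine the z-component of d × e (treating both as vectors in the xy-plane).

78

(-15)·(-2) - 4·(-12) = 30 - (-48) = 78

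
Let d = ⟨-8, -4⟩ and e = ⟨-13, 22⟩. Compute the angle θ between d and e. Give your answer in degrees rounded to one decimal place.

d · e = (-8)·(-13) + (-4)·22 = 104 - 88 = 16
|d|² = 64 + 16 = 80,  |d| = √80 ≈ 8.944272
|e|² = 169 + 484 = 653,  |e| = √653 ≈ 25.553865
cos θ = 16 / (8.944272 · 25.553865) ≈ 0.07000
θ = arccos(0.07000) ≈ 86.0°

86.0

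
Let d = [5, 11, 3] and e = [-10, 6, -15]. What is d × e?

(-183, 45, 140)

i: 11·(-15) - 3·6 = -165 - 18 = -183
j: 3·(-10) - 5·(-15) = -30 - (-75) = 45
k: 5·6 - 11·(-10) = 30 - (-110) = 140
d × e = (-183, 45, 140)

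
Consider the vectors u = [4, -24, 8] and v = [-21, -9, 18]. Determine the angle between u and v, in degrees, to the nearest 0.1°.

68.3

u · v = 4·(-21) + (-24)·(-9) + 8·18 = -84 + 216 + 144 = 276
|u|² = 16 + 576 + 64 = 656,  |u| = √656 ≈ 25.612497
|v|² = 441 + 81 + 324 = 846,  |v| = √846 ≈ 29.086079
cos θ = 276 / (25.612497 · 29.086079) ≈ 0.37049
θ = arccos(0.37049) ≈ 68.3°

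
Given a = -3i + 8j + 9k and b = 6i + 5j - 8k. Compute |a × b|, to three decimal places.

i: 8·(-8) - 9·5 = -64 - 45 = -109
j: 9·6 - (-3)·(-8) = 54 - 24 = 30
k: (-3)·5 - 8·6 = -15 - 48 = -63
a × b = (-109, 30, -63)
|a × b| = √((-109)² + 30² + (-63)²) = √16750 ≈ 129.4218

129.422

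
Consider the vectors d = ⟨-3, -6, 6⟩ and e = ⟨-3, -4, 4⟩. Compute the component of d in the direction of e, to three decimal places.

d · e = (-3)·(-3) + (-6)·(-4) + 6·4 = 9 + 24 + 24 = 57
|e| = √(9 + 16 + 16) = √41 ≈ 6.4031
comp_e d = 57 / √41 ≈ 8.902

8.902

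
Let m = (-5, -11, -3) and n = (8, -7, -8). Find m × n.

(67, -64, 123)

i: (-11)·(-8) - (-3)·(-7) = 88 - 21 = 67
j: (-3)·8 - (-5)·(-8) = -24 - 40 = -64
k: (-5)·(-7) - (-11)·8 = 35 - (-88) = 123
m × n = (67, -64, 123)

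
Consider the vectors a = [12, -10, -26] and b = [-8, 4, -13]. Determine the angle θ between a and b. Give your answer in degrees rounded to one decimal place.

a · b = 12·(-8) + (-10)·4 + (-26)·(-13) = -96 - 40 + 338 = 202
|a|² = 144 + 100 + 676 = 920,  |a| = √920 ≈ 30.331502
|b|² = 64 + 16 + 169 = 249,  |b| = √249 ≈ 15.779734
cos θ = 202 / (30.331502 · 15.779734) ≈ 0.42204
θ = arccos(0.42204) ≈ 65.0°

65.0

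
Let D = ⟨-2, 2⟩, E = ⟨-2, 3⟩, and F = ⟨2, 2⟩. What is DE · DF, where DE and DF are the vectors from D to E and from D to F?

0

DE = E − D = (0, 1)
DF = F − D = (4, 0)
DE · DF = 0·4 + 1·0 = 0 + 0 = 0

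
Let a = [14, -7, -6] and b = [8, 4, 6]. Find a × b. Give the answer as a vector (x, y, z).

(-18, -132, 112)

i: (-7)·6 - (-6)·4 = -42 - (-24) = -18
j: (-6)·8 - 14·6 = -48 - 84 = -132
k: 14·4 - (-7)·8 = 56 - (-56) = 112
a × b = (-18, -132, 112)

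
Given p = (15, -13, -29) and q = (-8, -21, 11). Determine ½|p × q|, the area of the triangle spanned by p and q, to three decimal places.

431.727

i: (-13)·11 - (-29)·(-21) = -143 - 609 = -752
j: (-29)·(-8) - 15·11 = 232 - 165 = 67
k: 15·(-21) - (-13)·(-8) = -315 - 104 = -419
p × q = (-752, 67, -419)
|p × q| = √((-752)² + 67² + (-419)²) = √745554 ≈ 863.4547
area = ½ · 863.4547 ≈ 431.727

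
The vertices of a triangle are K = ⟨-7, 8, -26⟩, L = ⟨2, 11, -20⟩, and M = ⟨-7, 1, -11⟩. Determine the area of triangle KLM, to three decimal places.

86.260

KL = (9, 3, 6),  KM = (0, -7, 15)
i: 3·15 - 6·(-7) = 45 - (-42) = 87
j: 6·0 - 9·15 = 0 - 135 = -135
k: 9·(-7) - 3·0 = -63 - 0 = -63
KL × KM = (87, -135, -63)
|KL × KM| = √29763 ≈ 172.5196
area = ½ · 172.5196 ≈ 86.260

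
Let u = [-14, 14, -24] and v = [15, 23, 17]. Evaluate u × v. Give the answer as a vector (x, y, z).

(790, -122, -532)

i: 14·17 - (-24)·23 = 238 - (-552) = 790
j: (-24)·15 - (-14)·17 = -360 - (-238) = -122
k: (-14)·23 - 14·15 = -322 - 210 = -532
u × v = (790, -122, -532)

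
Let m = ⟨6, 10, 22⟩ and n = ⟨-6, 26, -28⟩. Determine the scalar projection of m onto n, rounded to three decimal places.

m · n = 6·(-6) + 10·26 + 22·(-28) = -36 + 260 - 616 = -392
|n| = √(36 + 676 + 784) = √1496 ≈ 38.6782
comp_n m = -392 / √1496 ≈ -10.135

-10.135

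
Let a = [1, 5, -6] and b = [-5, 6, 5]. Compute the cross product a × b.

i: 5·5 - (-6)·6 = 25 - (-36) = 61
j: (-6)·(-5) - 1·5 = 30 - 5 = 25
k: 1·6 - 5·(-5) = 6 - (-25) = 31
a × b = (61, 25, 31)

(61, 25, 31)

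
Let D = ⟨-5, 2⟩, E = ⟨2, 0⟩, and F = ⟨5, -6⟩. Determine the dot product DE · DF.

86

DE = E − D = (7, -2)
DF = F − D = (10, -8)
DE · DF = 7·10 + (-2)·(-8) = 70 + 16 = 86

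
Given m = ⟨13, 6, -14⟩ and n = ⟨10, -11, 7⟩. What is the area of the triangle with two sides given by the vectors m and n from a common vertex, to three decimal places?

i: 6·7 - (-14)·(-11) = 42 - 154 = -112
j: (-14)·10 - 13·7 = -140 - 91 = -231
k: 13·(-11) - 6·10 = -143 - 60 = -203
m × n = (-112, -231, -203)
|m × n| = √((-112)² + (-231)² + (-203)²) = √107114 ≈ 327.2828
area = ½ · 327.2828 ≈ 163.641

163.641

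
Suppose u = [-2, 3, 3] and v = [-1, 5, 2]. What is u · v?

u · v = (-2)·(-1) + 3·5 + 3·2 = 2 + 15 + 6 = 23

23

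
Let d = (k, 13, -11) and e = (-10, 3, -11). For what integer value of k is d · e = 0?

16

d · e = k·(-10) + 13·3 + (-11)·(-11) = 160 - 10k
Set equal to 0: -10k = -160, so k = 16.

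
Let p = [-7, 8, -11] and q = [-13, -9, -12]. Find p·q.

151

p · q = (-7)·(-13) + 8·(-9) + (-11)·(-12) = 91 - 72 + 132 = 151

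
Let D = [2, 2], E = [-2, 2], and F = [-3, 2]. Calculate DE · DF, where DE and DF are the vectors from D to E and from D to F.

20

DE = E − D = (-4, 0)
DF = F − D = (-5, 0)
DE · DF = (-4)·(-5) + 0·0 = 20 + 0 = 20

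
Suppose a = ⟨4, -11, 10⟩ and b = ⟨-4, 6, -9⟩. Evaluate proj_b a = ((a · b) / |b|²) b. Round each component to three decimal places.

a · b = 4·(-4) + (-11)·6 + 10·(-9) = -16 - 66 - 90 = -172
|b|² = 16 + 36 + 81 = 133
proj_b a = (-172/133) · (-4, 6, -9) ≈ (5.173, -7.759, 11.639)

(5.173, -7.759, 11.639)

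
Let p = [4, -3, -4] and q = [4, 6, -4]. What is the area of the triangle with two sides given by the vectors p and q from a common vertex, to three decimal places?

i: (-3)·(-4) - (-4)·6 = 12 - (-24) = 36
j: (-4)·4 - 4·(-4) = -16 - (-16) = 0
k: 4·6 - (-3)·4 = 24 - (-12) = 36
p × q = (36, 0, 36)
|p × q| = √(36² + 0² + 36²) = √2592 ≈ 50.9117
area = ½ · 50.9117 ≈ 25.456

25.456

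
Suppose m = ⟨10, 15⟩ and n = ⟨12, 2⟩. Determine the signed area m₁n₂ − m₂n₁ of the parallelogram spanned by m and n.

10·2 - 15·12 = 20 - 180 = -160

-160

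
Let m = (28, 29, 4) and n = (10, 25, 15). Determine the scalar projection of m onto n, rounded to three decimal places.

m · n = 28·10 + 29·25 + 4·15 = 280 + 725 + 60 = 1065
|n| = √(100 + 625 + 225) = √950 ≈ 30.8221
comp_n m = 1065 / √950 ≈ 34.553

34.553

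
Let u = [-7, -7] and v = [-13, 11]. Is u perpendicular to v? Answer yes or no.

u · v = (-7)·(-13) + (-7)·11 = 91 - 77 = 14
Nonzero, so the vectors are not orthogonal.

no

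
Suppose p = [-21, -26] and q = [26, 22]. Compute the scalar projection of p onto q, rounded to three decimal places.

p · q = (-21)·26 + (-26)·22 = -546 - 572 = -1118
|q| = √(676 + 484) = √1160 ≈ 34.0588
comp_q p = -1118 / √1160 ≈ -32.826

-32.826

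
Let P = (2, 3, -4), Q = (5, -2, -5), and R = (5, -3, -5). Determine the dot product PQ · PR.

PQ = Q − P = (3, -5, -1)
PR = R − P = (3, -6, -1)
PQ · PR = 3·3 + (-5)·(-6) + (-1)·(-1) = 9 + 30 + 1 = 40

40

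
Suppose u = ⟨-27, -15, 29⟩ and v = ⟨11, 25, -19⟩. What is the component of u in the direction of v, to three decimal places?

u · v = (-27)·11 + (-15)·25 + 29·(-19) = -297 - 375 - 551 = -1223
|v| = √(121 + 625 + 361) = √1107 ≈ 33.2716
comp_v u = -1223 / √1107 ≈ -36.758

-36.758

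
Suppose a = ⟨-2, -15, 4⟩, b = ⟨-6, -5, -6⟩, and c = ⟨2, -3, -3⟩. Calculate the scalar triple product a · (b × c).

b × c:
i: (-5)·(-3) - (-6)·(-3) = 15 - 18 = -3
j: (-6)·2 - (-6)·(-3) = -12 - 18 = -30
k: (-6)·(-3) - (-5)·2 = 18 - (-10) = 28
b × c = (-3, -30, 28)
a · (b × c) = (-2)·(-3) + (-15)·(-30) + 4·28 = 6 + 450 + 112 = 568

568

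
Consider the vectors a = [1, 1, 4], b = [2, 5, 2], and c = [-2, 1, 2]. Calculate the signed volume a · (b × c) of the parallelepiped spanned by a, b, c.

b × c:
i: 5·2 - 2·1 = 10 - 2 = 8
j: 2·(-2) - 2·2 = -4 - 4 = -8
k: 2·1 - 5·(-2) = 2 - (-10) = 12
b × c = (8, -8, 12)
a · (b × c) = 1·8 + 1·(-8) + 4·12 = 8 - 8 + 48 = 48

48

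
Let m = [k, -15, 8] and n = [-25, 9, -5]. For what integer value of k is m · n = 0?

-7

m · n = k·(-25) + (-15)·9 + 8·(-5) = -175 - 25k
Set equal to 0: -25k = 175, so k = -7.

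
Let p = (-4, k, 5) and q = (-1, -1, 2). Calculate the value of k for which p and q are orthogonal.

p · q = (-4)·(-1) + k·(-1) + 5·2 = 14 - 1k
Set equal to 0: -1k = -14, so k = 14.

14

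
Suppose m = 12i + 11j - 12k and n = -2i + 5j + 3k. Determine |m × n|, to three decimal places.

124.567

i: 11·3 - (-12)·5 = 33 - (-60) = 93
j: (-12)·(-2) - 12·3 = 24 - 36 = -12
k: 12·5 - 11·(-2) = 60 - (-22) = 82
m × n = (93, -12, 82)
|m × n| = √(93² + (-12)² + 82²) = √15517 ≈ 124.5673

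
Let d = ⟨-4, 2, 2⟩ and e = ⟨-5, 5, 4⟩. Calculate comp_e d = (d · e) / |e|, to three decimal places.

4.677

d · e = (-4)·(-5) + 2·5 + 2·4 = 20 + 10 + 8 = 38
|e| = √(25 + 25 + 16) = √66 ≈ 8.1240
comp_e d = 38 / √66 ≈ 4.677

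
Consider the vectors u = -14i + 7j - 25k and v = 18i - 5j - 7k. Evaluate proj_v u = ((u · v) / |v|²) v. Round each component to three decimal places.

u · v = (-14)·18 + 7·(-5) + (-25)·(-7) = -252 - 35 + 175 = -112
|v|² = 324 + 25 + 49 = 398
proj_v u = (-112/398) · (18, -5, -7) ≈ (-5.065, 1.407, 1.970)

(-5.065, 1.407, 1.970)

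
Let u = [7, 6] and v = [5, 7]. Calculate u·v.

u · v = 7·5 + 6·7 = 35 + 42 = 77

77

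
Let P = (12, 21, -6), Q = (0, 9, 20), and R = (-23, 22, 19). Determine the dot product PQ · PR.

PQ = Q − P = (-12, -12, 26)
PR = R − P = (-35, 1, 25)
PQ · PR = (-12)·(-35) + (-12)·1 + 26·25 = 420 - 12 + 650 = 1058

1058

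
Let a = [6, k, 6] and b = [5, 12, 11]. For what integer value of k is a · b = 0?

-8

a · b = 6·5 + k·12 + 6·11 = 96 + 12k
Set equal to 0: 12k = -96, so k = -8.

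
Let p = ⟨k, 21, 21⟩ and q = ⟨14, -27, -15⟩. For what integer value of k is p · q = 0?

63

p · q = k·14 + 21·(-27) + 21·(-15) = -882 + 14k
Set equal to 0: 14k = 882, so k = 63.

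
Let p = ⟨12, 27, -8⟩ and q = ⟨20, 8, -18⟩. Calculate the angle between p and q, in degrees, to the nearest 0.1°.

p · q = 12·20 + 27·8 + (-8)·(-18) = 240 + 216 + 144 = 600
|p|² = 144 + 729 + 64 = 937,  |p| = √937 ≈ 30.610456
|q|² = 400 + 64 + 324 = 788,  |q| = √788 ≈ 28.071338
cos θ = 600 / (30.610456 · 28.071338) ≈ 0.69826
θ = arccos(0.69826) ≈ 45.7°

45.7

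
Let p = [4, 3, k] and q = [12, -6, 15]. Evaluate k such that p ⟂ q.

p · q = 4·12 + 3·(-6) + k·15 = 30 + 15k
Set equal to 0: 15k = -30, so k = -2.

-2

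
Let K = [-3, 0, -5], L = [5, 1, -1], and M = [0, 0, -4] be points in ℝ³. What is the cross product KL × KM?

(1, 4, -3)

KL = (8, 1, 4)
KM = (3, 0, 1)
i: 1·1 - 4·0 = 1 - 0 = 1
j: 4·3 - 8·1 = 12 - 8 = 4
k: 8·0 - 1·3 = 0 - 3 = -3
KL × KM = (1, 4, -3)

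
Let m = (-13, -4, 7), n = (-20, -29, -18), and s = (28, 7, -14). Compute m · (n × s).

n × s:
i: (-29)·(-14) - (-18)·7 = 406 - (-126) = 532
j: (-18)·28 - (-20)·(-14) = -504 - 280 = -784
k: (-20)·7 - (-29)·28 = -140 - (-812) = 672
n × s = (532, -784, 672)
m · (n × s) = (-13)·532 + (-4)·(-784) + 7·672 = -6916 + 3136 + 4704 = 924

924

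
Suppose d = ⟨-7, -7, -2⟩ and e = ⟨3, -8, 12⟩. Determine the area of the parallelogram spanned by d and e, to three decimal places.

148.368

i: (-7)·12 - (-2)·(-8) = -84 - 16 = -100
j: (-2)·3 - (-7)·12 = -6 - (-84) = 78
k: (-7)·(-8) - (-7)·3 = 56 - (-21) = 77
d × e = (-100, 78, 77)
|d × e| = √((-100)² + 78² + 77²) = √22013 ≈ 148.3678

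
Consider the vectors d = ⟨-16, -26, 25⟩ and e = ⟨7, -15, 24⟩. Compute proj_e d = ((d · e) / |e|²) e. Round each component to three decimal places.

d · e = (-16)·7 + (-26)·(-15) + 25·24 = -112 + 390 + 600 = 878
|e|² = 49 + 225 + 576 = 850
proj_e d = (878/850) · (7, -15, 24) ≈ (7.231, -15.494, 24.791)

(7.231, -15.494, 24.791)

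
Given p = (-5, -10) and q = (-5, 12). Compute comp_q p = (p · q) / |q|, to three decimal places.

p · q = (-5)·(-5) + (-10)·12 = 25 - 120 = -95
|q| = √(25 + 144) = √169 ≈ 13.0000
comp_q p = -95 / √169 ≈ -7.308

-7.308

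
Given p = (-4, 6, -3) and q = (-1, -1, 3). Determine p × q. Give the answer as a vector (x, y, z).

i: 6·3 - (-3)·(-1) = 18 - 3 = 15
j: (-3)·(-1) - (-4)·3 = 3 - (-12) = 15
k: (-4)·(-1) - 6·(-1) = 4 - (-6) = 10
p × q = (15, 15, 10)

(15, 15, 10)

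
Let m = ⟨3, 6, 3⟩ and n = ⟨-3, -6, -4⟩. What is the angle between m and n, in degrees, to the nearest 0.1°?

m · n = 3·(-3) + 6·(-6) + 3·(-4) = -9 - 36 - 12 = -57
|m|² = 9 + 36 + 9 = 54,  |m| = √54 ≈ 7.348469
|n|² = 9 + 36 + 16 = 61,  |n| = √61 ≈ 7.810250
cos θ = -57 / (7.348469 · 7.810250) ≈ -0.99315
θ = arccos(-0.99315) ≈ 173.3°

173.3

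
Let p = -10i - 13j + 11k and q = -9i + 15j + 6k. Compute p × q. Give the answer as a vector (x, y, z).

(-243, -39, -267)

i: (-13)·6 - 11·15 = -78 - 165 = -243
j: 11·(-9) - (-10)·6 = -99 - (-60) = -39
k: (-10)·15 - (-13)·(-9) = -150 - 117 = -267
p × q = (-243, -39, -267)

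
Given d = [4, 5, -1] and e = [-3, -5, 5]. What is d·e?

d · e = 4·(-3) + 5·(-5) + (-1)·5 = -12 - 25 - 5 = -42

-42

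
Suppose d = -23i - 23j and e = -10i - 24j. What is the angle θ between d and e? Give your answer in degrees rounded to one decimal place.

22.4

d · e = (-23)·(-10) + (-23)·(-24) = 230 + 552 = 782
|d|² = 529 + 529 = 1058,  |d| = √1058 ≈ 32.526912
|e|² = 100 + 576 = 676,  |e| = √676 ≈ 26.000000
cos θ = 782 / (32.526912 · 26.000000) ≈ 0.92468
θ = arccos(0.92468) ≈ 22.4°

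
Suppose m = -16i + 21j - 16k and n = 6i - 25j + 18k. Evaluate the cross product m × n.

(-22, 192, 274)

i: 21·18 - (-16)·(-25) = 378 - 400 = -22
j: (-16)·6 - (-16)·18 = -96 - (-288) = 192
k: (-16)·(-25) - 21·6 = 400 - 126 = 274
m × n = (-22, 192, 274)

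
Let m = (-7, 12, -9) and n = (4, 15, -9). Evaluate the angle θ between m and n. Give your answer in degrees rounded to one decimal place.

m · n = (-7)·4 + 12·15 + (-9)·(-9) = -28 + 180 + 81 = 233
|m|² = 49 + 144 + 81 = 274,  |m| = √274 ≈ 16.552945
|n|² = 16 + 225 + 81 = 322,  |n| = √322 ≈ 17.944358
cos θ = 233 / (16.552945 · 17.944358) ≈ 0.78443
θ = arccos(0.78443) ≈ 38.3°

38.3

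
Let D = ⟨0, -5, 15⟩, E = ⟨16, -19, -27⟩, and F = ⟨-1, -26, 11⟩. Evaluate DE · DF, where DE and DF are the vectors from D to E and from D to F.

446

DE = E − D = (16, -14, -42)
DF = F − D = (-1, -21, -4)
DE · DF = 16·(-1) + (-14)·(-21) + (-42)·(-4) = -16 + 294 + 168 = 446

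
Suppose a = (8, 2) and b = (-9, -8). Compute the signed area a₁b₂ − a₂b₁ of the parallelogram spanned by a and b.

8·(-8) - 2·(-9) = -64 - (-18) = -46

-46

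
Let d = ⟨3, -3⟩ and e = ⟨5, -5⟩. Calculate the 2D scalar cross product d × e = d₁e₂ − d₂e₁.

0

3·(-5) - (-3)·5 = -15 - (-15) = 0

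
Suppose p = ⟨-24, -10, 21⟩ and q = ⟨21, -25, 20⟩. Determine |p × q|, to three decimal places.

i: (-10)·20 - 21·(-25) = -200 - (-525) = 325
j: 21·21 - (-24)·20 = 441 - (-480) = 921
k: (-24)·(-25) - (-10)·21 = 600 - (-210) = 810
p × q = (325, 921, 810)
|p × q| = √(325² + 921² + 810²) = √1609966 ≈ 1268.8444

1268.844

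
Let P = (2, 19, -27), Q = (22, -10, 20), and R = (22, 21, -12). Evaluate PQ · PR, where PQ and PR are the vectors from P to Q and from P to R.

1047

PQ = Q − P = (20, -29, 47)
PR = R − P = (20, 2, 15)
PQ · PR = 20·20 + (-29)·2 + 47·15 = 400 - 58 + 705 = 1047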